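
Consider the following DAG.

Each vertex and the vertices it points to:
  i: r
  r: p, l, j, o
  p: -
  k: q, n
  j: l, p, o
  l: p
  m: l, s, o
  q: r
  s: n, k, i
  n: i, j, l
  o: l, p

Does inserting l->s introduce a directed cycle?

Yes

Adding l→s creates a cycle iff s can already reach l.
Path from s: s → n → l.
So s → … → l → s is a cycle.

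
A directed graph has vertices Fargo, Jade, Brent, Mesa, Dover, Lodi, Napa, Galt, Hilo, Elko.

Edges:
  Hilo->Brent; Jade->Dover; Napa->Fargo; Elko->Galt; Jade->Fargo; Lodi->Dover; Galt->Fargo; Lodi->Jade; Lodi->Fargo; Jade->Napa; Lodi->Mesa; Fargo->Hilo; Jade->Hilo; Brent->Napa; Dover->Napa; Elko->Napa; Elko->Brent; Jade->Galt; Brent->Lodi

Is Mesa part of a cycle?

Mesa lies on a cycle iff there is a path from Mesa back to itself.
Exploring from Mesa, it never reaches itself; equivalently, its strongly connected component is a singleton.

No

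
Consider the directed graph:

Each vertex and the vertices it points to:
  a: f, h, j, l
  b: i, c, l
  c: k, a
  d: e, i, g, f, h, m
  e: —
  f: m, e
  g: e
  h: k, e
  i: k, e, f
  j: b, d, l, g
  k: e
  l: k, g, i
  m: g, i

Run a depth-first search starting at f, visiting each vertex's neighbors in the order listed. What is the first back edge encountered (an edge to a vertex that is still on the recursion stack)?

i->f

DFS from f (visiting each vertex's neighbors in the order listed); mark gray on enter, black on exit:
f gray
  m gray
    g gray
      e gray
      e black
    g black
    i gray
      k gray
        k→e: e black — skip
      k black
      i→e: e black — skip
      i→f: f is gray → back edge
First back edge: i → f.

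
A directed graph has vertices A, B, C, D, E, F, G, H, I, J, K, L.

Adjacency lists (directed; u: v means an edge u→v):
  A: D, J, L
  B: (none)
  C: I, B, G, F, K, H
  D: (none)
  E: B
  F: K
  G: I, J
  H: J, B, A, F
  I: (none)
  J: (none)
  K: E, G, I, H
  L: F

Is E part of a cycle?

E lies on a cycle iff there is a path from E back to itself.
Exploring from E, it never reaches itself; equivalently, its strongly connected component is a singleton.

No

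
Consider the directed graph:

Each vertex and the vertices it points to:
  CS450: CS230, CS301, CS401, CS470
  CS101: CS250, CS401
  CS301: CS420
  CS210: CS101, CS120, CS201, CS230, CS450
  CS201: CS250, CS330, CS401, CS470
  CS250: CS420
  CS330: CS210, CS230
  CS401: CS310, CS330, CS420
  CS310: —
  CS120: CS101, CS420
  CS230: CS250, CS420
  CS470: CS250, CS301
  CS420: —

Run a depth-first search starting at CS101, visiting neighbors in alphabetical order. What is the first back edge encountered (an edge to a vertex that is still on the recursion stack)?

DFS from CS101 (visiting neighbors in alphabetical order); mark gray on enter, black on exit:
CS101 gray
  CS250 gray
    CS420 gray
    CS420 black
  CS250 black
  CS401 gray
    CS310 gray
    CS310 black
    CS330 gray
      CS210 gray
        CS210→CS101: CS101 is gray → back edge
First back edge: CS210 → CS101.

CS210->CS101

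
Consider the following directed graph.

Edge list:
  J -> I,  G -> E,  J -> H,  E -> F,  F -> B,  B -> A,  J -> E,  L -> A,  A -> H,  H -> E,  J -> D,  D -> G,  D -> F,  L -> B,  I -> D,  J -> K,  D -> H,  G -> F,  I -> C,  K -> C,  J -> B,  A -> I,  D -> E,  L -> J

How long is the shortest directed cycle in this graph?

5

For each vertex v, BFS finds the shortest path from v back to v.
The shortest such closed walk is I → D → F → B → A → I, length 5.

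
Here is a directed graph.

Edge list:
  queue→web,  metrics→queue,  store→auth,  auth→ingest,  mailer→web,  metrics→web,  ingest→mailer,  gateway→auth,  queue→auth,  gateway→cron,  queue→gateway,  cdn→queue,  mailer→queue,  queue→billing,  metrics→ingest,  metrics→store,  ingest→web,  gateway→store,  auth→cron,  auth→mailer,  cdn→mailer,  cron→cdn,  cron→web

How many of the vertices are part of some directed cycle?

8

A vertex is on a directed cycle iff it belongs to a strongly connected component of size ≥ 2 (or has a self-loop).
The vertices on cycles are {cdn, auth, cron, queue, store, ingest, mailer, gateway} — 8 in total.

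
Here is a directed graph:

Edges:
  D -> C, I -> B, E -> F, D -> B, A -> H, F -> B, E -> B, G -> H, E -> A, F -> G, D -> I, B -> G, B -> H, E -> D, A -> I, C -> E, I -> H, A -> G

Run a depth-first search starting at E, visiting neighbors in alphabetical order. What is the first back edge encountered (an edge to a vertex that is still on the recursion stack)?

DFS from E (visiting neighbors in alphabetical order); mark gray on enter, black on exit:
E gray
  A gray
    G gray
      H gray
      H black
    G black
    A→H: H black — skip
    I gray
      B gray
        B→G: G black — skip
        B→H: H black — skip
      B black
      I→H: H black — skip
    I black
  A black
  E→B: B black — skip
  D gray
    D→B: B black — skip
    C gray
      C→E: E is gray → back edge
First back edge: C → E.

C→E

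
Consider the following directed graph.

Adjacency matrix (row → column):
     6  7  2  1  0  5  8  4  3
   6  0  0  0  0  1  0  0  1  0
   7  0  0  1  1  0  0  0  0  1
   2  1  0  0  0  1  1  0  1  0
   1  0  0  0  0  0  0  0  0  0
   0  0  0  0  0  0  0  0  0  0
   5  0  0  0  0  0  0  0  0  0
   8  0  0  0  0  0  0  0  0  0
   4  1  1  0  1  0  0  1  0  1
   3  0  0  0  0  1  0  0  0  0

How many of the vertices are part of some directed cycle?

4

A vertex is on a directed cycle iff it belongs to a strongly connected component of size ≥ 2 (or has a self-loop).
The vertices on cycles are {2, 4, 6, 7} — 4 in total.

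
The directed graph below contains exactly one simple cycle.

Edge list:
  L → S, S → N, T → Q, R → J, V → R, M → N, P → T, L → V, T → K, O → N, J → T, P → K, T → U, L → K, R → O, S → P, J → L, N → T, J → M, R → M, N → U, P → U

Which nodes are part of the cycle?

J, L, R, V

DFS with gray/black marking from R:
R gray
  J gray
    M gray
      N gray
        T gray
          Q gray
          Q black
          K gray
          K black
          U gray
          U black
        T black
        N→U: U black — skip
      N black
    M black
    J→T: T black — skip
    L gray
      L→K: K black — skip
      S gray
        P gray
          P→U: U black — skip
          P→K: K black — skip
          P→T: T black — skip
        P black
        S→N: N black — skip
      S black
      V gray
        V→R: R is gray → back edge
Back edge closes the cycle R → J → L → V → R; its vertices are {J, L, R, V}.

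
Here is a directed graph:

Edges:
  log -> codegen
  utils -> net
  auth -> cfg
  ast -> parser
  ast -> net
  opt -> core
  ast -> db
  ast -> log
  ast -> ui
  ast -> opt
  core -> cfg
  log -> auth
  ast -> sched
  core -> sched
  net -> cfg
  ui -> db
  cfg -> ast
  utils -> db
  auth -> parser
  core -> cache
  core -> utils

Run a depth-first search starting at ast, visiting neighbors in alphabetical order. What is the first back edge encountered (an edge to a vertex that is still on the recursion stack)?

cfg->ast

DFS from ast (visiting neighbors in alphabetical order); mark gray on enter, black on exit:
ast gray
  db gray
  db black
  log gray
    auth gray
      cfg gray
        cfg→ast: ast is gray → back edge
First back edge: cfg → ast.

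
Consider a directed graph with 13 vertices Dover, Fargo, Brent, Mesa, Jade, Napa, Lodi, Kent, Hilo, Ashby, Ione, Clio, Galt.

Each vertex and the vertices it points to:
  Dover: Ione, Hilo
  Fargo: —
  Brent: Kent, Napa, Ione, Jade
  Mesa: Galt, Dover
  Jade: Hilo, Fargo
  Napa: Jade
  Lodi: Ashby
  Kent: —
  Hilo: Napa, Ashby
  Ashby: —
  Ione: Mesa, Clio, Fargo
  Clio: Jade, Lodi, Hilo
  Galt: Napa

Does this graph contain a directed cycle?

Yes

DFS with white/gray/black marking, starting from Fargo:
Fargo gray
Fargo black
Dover gray
  Ione gray
    Mesa gray
      Galt gray
        Napa gray
          Jade gray
            Hilo gray
              Hilo→Napa: Napa is gray → back edge
Back edge found, so a cycle exists: Napa → Jade → Hilo → Napa.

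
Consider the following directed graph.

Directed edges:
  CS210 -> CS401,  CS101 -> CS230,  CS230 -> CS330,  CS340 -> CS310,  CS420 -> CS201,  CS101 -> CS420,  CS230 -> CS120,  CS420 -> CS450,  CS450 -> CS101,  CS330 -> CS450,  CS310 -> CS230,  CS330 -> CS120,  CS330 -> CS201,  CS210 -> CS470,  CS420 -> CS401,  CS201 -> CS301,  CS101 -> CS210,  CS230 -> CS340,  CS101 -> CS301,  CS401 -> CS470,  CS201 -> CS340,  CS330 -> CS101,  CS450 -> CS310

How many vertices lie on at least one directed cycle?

A vertex is on a directed cycle iff it belongs to a strongly connected component of size ≥ 2 (or has a self-loop).
The vertices on cycles are {CS101, CS201, CS230, CS310, CS330, CS340, CS420, CS450} — 8 in total.

8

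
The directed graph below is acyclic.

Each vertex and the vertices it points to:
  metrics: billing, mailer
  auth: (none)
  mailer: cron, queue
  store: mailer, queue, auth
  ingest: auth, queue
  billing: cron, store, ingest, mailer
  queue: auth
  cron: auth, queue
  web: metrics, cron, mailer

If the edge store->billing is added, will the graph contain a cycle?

Yes

Adding store→billing creates a cycle iff billing can already reach store.
Path from billing: billing → store.
So billing → … → store → billing is a cycle.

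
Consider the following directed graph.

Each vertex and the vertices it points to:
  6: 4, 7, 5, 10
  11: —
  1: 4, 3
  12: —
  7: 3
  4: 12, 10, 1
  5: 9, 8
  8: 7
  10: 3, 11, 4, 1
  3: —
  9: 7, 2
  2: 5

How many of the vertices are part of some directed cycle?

A vertex is on a directed cycle iff it belongs to a strongly connected component of size ≥ 2 (or has a self-loop).
The vertices on cycles are {1, 2, 4, 5, 9, 10} — 6 in total.

6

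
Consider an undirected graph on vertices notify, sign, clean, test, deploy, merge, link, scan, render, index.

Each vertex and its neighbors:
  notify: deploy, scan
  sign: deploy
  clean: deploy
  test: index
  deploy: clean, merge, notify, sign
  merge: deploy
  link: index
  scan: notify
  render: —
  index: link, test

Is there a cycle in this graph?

No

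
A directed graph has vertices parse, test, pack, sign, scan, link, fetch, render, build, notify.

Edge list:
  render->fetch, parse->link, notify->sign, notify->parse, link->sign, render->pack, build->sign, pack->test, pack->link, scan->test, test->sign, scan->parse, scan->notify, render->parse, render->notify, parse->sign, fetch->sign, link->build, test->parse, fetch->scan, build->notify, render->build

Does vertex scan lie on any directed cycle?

No

scan lies on a cycle iff there is a path from scan back to itself.
Exploring from scan, it never reaches itself; equivalently, its strongly connected component is a singleton.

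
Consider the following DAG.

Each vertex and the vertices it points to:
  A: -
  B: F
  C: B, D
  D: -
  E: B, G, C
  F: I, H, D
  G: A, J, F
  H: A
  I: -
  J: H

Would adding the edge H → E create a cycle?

Yes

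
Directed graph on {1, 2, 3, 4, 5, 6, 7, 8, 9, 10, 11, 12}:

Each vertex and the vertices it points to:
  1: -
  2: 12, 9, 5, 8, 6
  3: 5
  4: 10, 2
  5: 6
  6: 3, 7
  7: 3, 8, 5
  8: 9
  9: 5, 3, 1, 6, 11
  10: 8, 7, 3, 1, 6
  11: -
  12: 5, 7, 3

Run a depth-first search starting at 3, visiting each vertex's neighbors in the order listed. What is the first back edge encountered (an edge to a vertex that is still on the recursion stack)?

6->3

DFS from 3 (visiting each vertex's neighbors in the order listed); mark gray on enter, black on exit:
3 gray
  5 gray
    6 gray
      6→3: 3 is gray → back edge
First back edge: 6 → 3.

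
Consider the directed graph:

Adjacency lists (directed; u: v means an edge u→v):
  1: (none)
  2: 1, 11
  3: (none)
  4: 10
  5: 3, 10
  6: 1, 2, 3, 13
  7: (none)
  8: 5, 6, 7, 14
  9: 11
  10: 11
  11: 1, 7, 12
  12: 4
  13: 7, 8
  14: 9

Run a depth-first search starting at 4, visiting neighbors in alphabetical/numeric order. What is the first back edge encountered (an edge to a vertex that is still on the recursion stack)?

DFS from 4 (visiting neighbors in alphabetical/numeric order); mark gray on enter, black on exit:
4 gray
  10 gray
    11 gray
      1 gray
      1 black
      7 gray
      7 black
      12 gray
        12→4: 4 is gray → back edge
First back edge: 12 → 4.

12->4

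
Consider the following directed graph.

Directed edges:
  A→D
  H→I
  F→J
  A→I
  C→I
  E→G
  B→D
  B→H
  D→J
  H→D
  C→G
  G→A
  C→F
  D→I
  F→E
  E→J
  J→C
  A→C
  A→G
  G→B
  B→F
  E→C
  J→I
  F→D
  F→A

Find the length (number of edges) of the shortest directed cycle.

2

For each vertex v, BFS finds the shortest path from v back to v.
The shortest such closed walk is A → G → A, length 2.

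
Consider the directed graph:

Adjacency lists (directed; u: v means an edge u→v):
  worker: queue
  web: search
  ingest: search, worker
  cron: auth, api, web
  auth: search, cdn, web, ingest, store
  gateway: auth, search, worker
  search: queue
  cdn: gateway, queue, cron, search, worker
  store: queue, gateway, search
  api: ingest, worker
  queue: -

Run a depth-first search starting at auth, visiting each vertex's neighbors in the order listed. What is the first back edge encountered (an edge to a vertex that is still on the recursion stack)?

DFS from auth (visiting each vertex's neighbors in the order listed); mark gray on enter, black on exit:
auth gray
  search gray
    queue gray
    queue black
  search black
  cdn gray
    gateway gray
      gateway→auth: auth is gray → back edge
First back edge: gateway → auth.

gateway->auth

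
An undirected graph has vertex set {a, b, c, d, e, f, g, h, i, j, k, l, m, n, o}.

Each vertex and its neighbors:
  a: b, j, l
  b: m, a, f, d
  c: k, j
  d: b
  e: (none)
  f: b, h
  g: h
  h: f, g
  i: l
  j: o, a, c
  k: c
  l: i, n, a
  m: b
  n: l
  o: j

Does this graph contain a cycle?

No

DFS, tracking each vertex's parent; an edge to a visited non-parent vertex closes a cycle.
Start from a:
visit a (parent –)
  visit b (parent a)
    visit m (parent b)
      m–b: parent, skip
    b–a: parent, skip
    visit f (parent b)
      f–b: parent, skip
      visit h (parent f)
        h–f: parent, skip
        visit g (parent h)
          g–h: parent, skip
    visit d (parent b)
      d–b: parent, skip
  visit j (parent a)
    visit o (parent j)
      o–j: parent, skip
    j–a: parent, skip
    visit c (parent j)
      visit k (parent c)
        k–c: parent, skip
      c–j: parent, skip
  visit l (parent a)
    visit i (parent l)
      i–l: parent, skip
    visit n (parent l)
      n–l: parent, skip
    l–a: parent, skip
visit e (parent –)
No non-parent visited neighbor found — the graph is a forest.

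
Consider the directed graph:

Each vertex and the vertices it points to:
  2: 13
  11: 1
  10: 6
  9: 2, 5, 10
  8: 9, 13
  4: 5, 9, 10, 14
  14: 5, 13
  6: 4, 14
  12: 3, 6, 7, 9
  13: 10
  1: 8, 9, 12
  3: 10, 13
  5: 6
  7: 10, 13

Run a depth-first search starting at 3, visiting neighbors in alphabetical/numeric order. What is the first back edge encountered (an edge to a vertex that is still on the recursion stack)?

DFS from 3 (visiting neighbors in alphabetical/numeric order); mark gray on enter, black on exit:
3 gray
  10 gray
    6 gray
      4 gray
        5 gray
          5→6: 6 is gray → back edge
First back edge: 5 → 6.

5→6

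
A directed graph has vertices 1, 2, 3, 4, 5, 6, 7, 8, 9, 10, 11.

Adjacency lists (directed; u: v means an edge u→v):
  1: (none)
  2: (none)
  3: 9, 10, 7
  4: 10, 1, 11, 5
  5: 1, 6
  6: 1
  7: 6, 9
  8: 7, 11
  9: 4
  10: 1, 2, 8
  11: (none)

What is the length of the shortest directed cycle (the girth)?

For each vertex v, BFS finds the shortest path from v back to v.
The shortest such closed walk is 10 → 8 → 7 → 9 → 4 → 10, length 5.

5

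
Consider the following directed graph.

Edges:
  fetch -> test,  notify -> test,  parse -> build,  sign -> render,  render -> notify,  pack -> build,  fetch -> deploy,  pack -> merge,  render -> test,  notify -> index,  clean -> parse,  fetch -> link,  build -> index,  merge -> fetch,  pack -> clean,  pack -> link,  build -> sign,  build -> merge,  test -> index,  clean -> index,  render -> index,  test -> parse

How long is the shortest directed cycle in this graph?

5

For each vertex v, BFS finds the shortest path from v back to v.
The shortest such closed walk is merge → fetch → test → parse → build → merge, length 5.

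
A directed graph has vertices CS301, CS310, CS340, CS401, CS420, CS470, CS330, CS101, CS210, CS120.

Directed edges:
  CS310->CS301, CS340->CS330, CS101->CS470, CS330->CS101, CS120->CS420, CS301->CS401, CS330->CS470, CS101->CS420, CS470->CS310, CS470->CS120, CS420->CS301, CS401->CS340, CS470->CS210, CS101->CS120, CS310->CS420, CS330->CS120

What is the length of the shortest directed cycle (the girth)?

For each vertex v, BFS finds the shortest path from v back to v.
The shortest such closed walk is CS340 → CS330 → CS101 → CS420 → CS301 → CS401 → CS340, length 6.

6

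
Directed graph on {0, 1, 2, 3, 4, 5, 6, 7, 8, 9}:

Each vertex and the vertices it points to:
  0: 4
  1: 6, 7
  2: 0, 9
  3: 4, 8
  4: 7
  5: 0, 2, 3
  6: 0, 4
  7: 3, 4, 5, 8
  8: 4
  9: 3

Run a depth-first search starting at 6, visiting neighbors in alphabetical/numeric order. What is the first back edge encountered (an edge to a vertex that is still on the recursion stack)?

3→4

DFS from 6 (visiting neighbors in alphabetical/numeric order); mark gray on enter, black on exit:
6 gray
  0 gray
    4 gray
      7 gray
        3 gray
          3→4: 4 is gray → back edge
First back edge: 3 → 4.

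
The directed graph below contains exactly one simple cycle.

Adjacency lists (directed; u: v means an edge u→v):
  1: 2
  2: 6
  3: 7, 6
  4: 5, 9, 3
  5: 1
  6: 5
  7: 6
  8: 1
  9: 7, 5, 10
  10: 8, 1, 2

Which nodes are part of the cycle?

1, 2, 5, 6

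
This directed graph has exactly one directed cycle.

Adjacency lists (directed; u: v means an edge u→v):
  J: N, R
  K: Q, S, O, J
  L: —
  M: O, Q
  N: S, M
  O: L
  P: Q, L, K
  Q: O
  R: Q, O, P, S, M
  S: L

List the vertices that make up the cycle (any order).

J, K, P, R

DFS with gray/black marking from J:
J gray
  N gray
    S gray
      L gray
      L black
    S black
    M gray
      O gray
        O→L: L black — skip
      O black
      Q gray
        Q→O: O black — skip
      Q black
    M black
  N black
  R gray
    R→Q: Q black — skip
    R→O: O black — skip
    P gray
      P→Q: Q black — skip
      P→L: L black — skip
      K gray
        K→Q: Q black — skip
        K→S: S black — skip
        K→O: O black — skip
        K→J: J is gray → back edge
Back edge closes the cycle J → R → P → K → J; its vertices are {J, K, P, R}.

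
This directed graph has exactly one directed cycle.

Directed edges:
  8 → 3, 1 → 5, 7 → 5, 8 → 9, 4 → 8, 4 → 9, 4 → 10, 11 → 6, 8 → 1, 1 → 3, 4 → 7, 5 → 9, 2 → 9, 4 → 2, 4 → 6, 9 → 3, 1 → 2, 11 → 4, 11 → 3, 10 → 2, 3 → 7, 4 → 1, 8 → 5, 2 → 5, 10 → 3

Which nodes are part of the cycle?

3, 5, 7, 9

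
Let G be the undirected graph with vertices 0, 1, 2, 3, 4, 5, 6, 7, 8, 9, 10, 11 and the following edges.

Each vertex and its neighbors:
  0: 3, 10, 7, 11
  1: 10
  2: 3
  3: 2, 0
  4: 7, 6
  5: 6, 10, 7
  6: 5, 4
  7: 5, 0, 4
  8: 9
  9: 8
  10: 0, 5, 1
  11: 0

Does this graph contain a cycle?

Yes

DFS, tracking each vertex's parent; an edge to a visited non-parent vertex closes a cycle.
Start from 4:
visit 4 (parent –)
  visit 7 (parent 4)
    visit 5 (parent 7)
      visit 6 (parent 5)
        6–5: parent, skip
        6–4: 4 visited and ≠ parent → cycle
Cycle: 4 – 7 – 5 – 6 – 4.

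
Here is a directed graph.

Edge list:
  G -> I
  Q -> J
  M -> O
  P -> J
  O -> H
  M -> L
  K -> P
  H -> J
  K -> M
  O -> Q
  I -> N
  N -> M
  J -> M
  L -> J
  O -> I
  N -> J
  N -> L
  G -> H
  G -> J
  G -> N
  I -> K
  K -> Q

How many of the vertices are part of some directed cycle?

10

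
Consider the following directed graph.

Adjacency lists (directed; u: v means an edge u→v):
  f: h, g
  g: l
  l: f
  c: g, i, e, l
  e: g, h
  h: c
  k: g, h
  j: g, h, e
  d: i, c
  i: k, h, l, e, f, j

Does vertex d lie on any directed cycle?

d lies on a cycle iff there is a path from d back to itself.
Exploring from d, it never reaches itself; equivalently, its strongly connected component is a singleton.

No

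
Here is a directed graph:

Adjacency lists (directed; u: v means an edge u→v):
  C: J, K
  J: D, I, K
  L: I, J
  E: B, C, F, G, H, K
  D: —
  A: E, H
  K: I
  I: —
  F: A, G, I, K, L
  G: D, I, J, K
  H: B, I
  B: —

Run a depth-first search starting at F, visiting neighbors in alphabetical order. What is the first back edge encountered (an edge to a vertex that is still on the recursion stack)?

E→F

DFS from F (visiting neighbors in alphabetical order); mark gray on enter, black on exit:
F gray
  A gray
    E gray
      B gray
      B black
      C gray
        J gray
          D gray
          D black
          I gray
          I black
          K gray
            K→I: I black — skip
          K black
        J black
        C→K: K black — skip
      C black
      E→F: F is gray → back edge
First back edge: E → F.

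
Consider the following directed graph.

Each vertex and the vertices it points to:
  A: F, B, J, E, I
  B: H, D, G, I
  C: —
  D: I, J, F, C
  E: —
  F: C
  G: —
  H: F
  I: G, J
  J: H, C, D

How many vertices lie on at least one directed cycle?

3

A vertex is on a directed cycle iff it belongs to a strongly connected component of size ≥ 2 (or has a self-loop).
The vertices on cycles are {D, I, J} — 3 in total.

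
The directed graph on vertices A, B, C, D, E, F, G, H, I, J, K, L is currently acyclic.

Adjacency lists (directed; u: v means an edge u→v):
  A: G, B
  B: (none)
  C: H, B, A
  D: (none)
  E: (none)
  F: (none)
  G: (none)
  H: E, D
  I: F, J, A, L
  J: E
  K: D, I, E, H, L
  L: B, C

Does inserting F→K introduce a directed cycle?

Adding F→K creates a cycle iff K can already reach F.
Path from K: K → I → F.
So K → … → F → K is a cycle.

Yes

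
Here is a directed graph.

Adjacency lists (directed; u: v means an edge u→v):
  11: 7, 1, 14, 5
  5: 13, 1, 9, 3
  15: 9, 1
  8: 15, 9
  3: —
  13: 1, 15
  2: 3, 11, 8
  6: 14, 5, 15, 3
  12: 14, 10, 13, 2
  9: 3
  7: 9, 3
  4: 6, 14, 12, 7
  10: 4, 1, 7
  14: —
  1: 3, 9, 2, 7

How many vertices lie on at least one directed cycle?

10

A vertex is on a directed cycle iff it belongs to a strongly connected component of size ≥ 2 (or has a self-loop).
The vertices on cycles are {1, 2, 4, 5, 8, 10, 11, 12, 13, 15} — 10 in total.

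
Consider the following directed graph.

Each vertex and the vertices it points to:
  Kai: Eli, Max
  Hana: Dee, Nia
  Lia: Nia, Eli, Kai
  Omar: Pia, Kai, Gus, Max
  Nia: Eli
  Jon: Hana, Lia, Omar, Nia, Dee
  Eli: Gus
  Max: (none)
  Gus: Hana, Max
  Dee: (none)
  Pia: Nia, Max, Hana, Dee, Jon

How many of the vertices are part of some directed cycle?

A vertex is on a directed cycle iff it belongs to a strongly connected component of size ≥ 2 (or has a self-loop).
The vertices on cycles are {Eli, Gus, Jon, Nia, Pia, Hana, Omar} — 7 in total.

7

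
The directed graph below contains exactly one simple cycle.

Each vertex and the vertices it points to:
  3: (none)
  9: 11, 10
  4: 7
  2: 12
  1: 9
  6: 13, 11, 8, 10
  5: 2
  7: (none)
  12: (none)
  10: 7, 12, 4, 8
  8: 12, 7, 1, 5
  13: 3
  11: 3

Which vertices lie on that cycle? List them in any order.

1, 8, 9, 10

DFS with gray/black marking from 8:
8 gray
  12 gray
  12 black
  7 gray
  7 black
  1 gray
    9 gray
      11 gray
        3 gray
        3 black
      11 black
      10 gray
        10→7: 7 black — skip
        10→12: 12 black — skip
        4 gray
          4→7: 7 black — skip
        4 black
        10→8: 8 is gray → back edge
Back edge closes the cycle 8 → 1 → 9 → 10 → 8; its vertices are {1, 8, 9, 10}.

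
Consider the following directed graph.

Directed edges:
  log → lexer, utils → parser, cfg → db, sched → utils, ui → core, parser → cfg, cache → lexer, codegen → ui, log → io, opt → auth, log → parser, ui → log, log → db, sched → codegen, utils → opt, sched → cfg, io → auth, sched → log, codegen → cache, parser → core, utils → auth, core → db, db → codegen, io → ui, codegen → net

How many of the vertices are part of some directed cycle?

8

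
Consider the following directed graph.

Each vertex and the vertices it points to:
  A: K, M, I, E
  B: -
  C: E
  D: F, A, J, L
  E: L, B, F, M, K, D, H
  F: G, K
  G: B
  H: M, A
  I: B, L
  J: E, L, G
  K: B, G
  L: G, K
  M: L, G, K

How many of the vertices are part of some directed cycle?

A vertex is on a directed cycle iff it belongs to a strongly connected component of size ≥ 2 (or has a self-loop).
The vertices on cycles are {A, D, E, H, J} — 5 in total.

5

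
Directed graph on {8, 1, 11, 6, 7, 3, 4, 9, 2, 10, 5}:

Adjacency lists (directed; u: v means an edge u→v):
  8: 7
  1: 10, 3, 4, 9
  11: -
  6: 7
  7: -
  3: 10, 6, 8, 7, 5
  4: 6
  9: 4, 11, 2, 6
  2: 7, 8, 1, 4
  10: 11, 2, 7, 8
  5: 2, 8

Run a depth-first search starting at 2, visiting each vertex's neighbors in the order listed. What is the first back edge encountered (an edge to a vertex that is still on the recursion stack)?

10→2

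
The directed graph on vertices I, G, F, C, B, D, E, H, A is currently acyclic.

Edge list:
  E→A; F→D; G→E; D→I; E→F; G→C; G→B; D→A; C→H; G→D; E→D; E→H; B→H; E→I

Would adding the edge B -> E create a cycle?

No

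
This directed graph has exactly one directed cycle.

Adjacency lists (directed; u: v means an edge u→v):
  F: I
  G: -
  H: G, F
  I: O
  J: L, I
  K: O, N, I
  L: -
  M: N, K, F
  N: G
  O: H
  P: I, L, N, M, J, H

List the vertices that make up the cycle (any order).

DFS with gray/black marking from H:
H gray
  G gray
  G black
  F gray
    I gray
      O gray
        O→H: H is gray → back edge
Back edge closes the cycle H → F → I → O → H; its vertices are {F, H, I, O}.

F, H, I, O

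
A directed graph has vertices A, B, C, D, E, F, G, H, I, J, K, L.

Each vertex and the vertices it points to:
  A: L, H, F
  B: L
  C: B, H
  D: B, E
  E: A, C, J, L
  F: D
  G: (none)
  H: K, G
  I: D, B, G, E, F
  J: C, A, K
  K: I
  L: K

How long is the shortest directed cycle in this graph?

4

For each vertex v, BFS finds the shortest path from v back to v.
The shortest such closed walk is I → B → L → K → I, length 4.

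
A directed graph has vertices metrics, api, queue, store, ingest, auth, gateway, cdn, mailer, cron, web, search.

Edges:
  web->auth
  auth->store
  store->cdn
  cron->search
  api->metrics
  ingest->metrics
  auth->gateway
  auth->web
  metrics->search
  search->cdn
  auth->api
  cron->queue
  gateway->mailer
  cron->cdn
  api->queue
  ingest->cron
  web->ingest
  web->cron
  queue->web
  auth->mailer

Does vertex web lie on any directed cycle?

Yes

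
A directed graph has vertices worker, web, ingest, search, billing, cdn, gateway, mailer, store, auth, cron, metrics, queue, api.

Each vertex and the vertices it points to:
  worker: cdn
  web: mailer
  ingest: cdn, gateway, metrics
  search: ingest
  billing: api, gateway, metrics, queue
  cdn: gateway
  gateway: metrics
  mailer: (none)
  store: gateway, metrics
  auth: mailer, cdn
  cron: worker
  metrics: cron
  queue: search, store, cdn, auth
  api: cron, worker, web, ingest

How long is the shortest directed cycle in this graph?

5

For each vertex v, BFS finds the shortest path from v back to v.
The shortest such closed walk is cron → worker → cdn → gateway → metrics → cron, length 5.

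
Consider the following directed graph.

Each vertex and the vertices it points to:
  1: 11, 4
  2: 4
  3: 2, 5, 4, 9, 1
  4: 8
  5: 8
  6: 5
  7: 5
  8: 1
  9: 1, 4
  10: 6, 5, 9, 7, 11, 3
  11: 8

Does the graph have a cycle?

Yes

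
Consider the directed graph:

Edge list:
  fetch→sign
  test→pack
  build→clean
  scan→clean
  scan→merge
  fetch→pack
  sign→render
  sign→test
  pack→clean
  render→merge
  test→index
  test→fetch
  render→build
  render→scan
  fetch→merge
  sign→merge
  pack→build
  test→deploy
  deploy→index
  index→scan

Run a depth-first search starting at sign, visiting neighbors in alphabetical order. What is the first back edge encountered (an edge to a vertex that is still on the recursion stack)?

fetch→sign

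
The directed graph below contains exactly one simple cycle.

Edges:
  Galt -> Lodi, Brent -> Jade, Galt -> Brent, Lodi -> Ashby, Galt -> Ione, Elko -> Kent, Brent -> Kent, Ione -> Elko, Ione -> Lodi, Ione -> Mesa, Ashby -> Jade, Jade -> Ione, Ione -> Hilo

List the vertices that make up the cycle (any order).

DFS with gray/black marking from Ione:
Ione gray
  Mesa gray
  Mesa black
  Lodi gray
    Ashby gray
      Jade gray
        Jade→Ione: Ione is gray → back edge
Back edge closes the cycle Ione → Lodi → Ashby → Jade → Ione; its vertices are {Ione, Jade, Lodi, Ashby}.

Ione, Jade, Lodi, Ashby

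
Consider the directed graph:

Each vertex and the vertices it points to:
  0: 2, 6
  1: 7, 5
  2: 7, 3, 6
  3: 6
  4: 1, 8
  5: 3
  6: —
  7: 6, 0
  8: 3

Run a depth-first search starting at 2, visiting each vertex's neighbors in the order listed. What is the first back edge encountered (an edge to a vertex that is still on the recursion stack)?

0→2

DFS from 2 (visiting each vertex's neighbors in the order listed); mark gray on enter, black on exit:
2 gray
  7 gray
    6 gray
    6 black
    0 gray
      0→2: 2 is gray → back edge
First back edge: 0 → 2.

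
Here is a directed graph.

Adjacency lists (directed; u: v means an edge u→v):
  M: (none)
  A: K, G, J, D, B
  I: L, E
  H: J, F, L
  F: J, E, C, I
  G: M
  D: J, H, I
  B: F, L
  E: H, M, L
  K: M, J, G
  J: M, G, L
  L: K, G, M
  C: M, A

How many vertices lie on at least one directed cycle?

A vertex is on a directed cycle iff it belongs to a strongly connected component of size ≥ 2 (or has a self-loop).
The vertices on cycles are {A, B, C, D, E, F, H, I, J, K, L} — 11 in total.

11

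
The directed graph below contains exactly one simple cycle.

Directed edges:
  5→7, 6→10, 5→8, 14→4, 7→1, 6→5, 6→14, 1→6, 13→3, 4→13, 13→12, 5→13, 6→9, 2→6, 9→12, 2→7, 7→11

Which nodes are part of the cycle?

1, 5, 6, 7

DFS with gray/black marking from 6:
6 gray
  10 gray
  10 black
  9 gray
    12 gray
    12 black
  9 black
  5 gray
    13 gray
      13→12: 12 black — skip
      3 gray
      3 black
    13 black
    8 gray
    8 black
    7 gray
      1 gray
        1→6: 6 is gray → back edge
Back edge closes the cycle 6 → 5 → 7 → 1 → 6; its vertices are {1, 5, 6, 7}.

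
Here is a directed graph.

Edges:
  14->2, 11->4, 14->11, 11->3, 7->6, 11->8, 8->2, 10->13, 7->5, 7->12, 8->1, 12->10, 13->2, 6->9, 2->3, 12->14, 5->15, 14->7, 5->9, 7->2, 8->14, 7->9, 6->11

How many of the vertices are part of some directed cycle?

6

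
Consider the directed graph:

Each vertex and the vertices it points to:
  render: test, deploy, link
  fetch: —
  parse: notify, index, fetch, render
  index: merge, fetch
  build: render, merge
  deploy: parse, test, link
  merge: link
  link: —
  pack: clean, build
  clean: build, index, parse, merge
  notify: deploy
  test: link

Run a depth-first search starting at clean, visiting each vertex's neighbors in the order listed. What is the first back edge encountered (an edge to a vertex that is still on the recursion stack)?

notify->deploy

DFS from clean (visiting each vertex's neighbors in the order listed); mark gray on enter, black on exit:
clean gray
  build gray
    render gray
      test gray
        link gray
        link black
      test black
      deploy gray
        parse gray
          notify gray
            notify→deploy: deploy is gray → back edge
First back edge: notify → deploy.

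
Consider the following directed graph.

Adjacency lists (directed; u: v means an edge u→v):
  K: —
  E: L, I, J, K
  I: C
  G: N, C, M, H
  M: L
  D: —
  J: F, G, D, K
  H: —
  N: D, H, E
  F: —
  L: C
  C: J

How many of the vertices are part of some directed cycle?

8

A vertex is on a directed cycle iff it belongs to a strongly connected component of size ≥ 2 (or has a self-loop).
The vertices on cycles are {C, E, G, I, J, L, M, N} — 8 in total.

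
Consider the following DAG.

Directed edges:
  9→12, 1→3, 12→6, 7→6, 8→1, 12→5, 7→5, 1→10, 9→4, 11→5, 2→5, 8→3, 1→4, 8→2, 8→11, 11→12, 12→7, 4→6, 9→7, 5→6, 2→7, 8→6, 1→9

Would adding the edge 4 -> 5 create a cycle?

Adding 4→5 creates a cycle iff 5 can already reach 4.
Explore from 5: no path reaches 4. The graph stays acyclic.

No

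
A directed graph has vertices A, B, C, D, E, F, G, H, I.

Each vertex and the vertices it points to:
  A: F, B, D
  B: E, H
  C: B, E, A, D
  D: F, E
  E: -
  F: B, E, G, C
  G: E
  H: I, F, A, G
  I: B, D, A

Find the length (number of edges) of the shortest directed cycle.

For each vertex v, BFS finds the shortest path from v back to v.
The shortest such closed walk is H → A → B → H, length 3.

3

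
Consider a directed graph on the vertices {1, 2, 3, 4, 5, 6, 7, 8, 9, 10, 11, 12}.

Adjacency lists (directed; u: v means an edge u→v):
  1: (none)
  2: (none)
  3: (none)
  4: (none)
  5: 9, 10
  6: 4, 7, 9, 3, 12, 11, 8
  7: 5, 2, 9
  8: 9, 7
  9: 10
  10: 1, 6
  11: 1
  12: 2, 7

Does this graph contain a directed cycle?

DFS with white/gray/black marking, starting from 6:
6 gray
  4 gray
  4 black
  7 gray
    5 gray
      9 gray
        10 gray
          1 gray
          1 black
          10→6: 6 is gray → back edge
Back edge found, so a cycle exists: 6 → 7 → 5 → 9 → 10 → 6.

Yes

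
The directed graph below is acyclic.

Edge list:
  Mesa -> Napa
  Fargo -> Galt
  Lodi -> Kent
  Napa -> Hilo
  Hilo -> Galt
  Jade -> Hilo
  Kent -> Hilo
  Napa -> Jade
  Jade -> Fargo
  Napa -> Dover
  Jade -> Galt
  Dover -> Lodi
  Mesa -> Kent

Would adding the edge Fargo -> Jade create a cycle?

Yes

Adding Fargo→Jade creates a cycle iff Jade can already reach Fargo.
Path from Jade: Jade → Fargo.
So Jade → … → Fargo → Jade is a cycle.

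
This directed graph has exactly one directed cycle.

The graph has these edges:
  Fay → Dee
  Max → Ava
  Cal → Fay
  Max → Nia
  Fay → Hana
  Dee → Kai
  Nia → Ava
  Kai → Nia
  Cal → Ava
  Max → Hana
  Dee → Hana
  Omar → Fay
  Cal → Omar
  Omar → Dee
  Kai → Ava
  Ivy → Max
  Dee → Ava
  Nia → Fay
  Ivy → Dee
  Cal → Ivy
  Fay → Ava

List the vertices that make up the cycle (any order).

Dee, Fay, Kai, Nia

DFS with gray/black marking from Fay:
Fay gray
  Ava gray
  Ava black
  Dee gray
    Kai gray
      Nia gray
        Nia→Ava: Ava black — skip
        Nia→Fay: Fay is gray → back edge
Back edge closes the cycle Fay → Dee → Kai → Nia → Fay; its vertices are {Dee, Fay, Kai, Nia}.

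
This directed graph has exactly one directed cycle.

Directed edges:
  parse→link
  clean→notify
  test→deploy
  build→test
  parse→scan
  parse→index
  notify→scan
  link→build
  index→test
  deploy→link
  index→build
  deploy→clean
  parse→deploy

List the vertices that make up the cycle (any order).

link, test, build, deploy

DFS with gray/black marking from deploy:
deploy gray
  clean gray
    notify gray
      scan gray
      scan black
    notify black
  clean black
  link gray
    build gray
      test gray
        test→deploy: deploy is gray → back edge
Back edge closes the cycle deploy → link → build → test → deploy; its vertices are {link, test, build, deploy}.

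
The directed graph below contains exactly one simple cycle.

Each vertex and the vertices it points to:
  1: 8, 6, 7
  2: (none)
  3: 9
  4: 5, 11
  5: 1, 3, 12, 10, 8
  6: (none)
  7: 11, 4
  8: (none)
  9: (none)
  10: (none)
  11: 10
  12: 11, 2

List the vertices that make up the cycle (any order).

DFS with gray/black marking from 5:
5 gray
  1 gray
    8 gray
    8 black
    6 gray
    6 black
    7 gray
      11 gray
        10 gray
        10 black
      11 black
      4 gray
        4→5: 5 is gray → back edge
Back edge closes the cycle 5 → 1 → 7 → 4 → 5; its vertices are {1, 4, 5, 7}.

1, 4, 5, 7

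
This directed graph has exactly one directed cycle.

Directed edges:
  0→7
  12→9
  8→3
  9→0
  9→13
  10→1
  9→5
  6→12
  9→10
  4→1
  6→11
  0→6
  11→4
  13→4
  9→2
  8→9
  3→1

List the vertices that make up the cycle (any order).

DFS with gray/black marking from 9:
9 gray
  0 gray
    6 gray
      12 gray
        12→9: 9 is gray → back edge
Back edge closes the cycle 9 → 0 → 6 → 12 → 9; its vertices are {0, 6, 9, 12}.

0, 6, 9, 12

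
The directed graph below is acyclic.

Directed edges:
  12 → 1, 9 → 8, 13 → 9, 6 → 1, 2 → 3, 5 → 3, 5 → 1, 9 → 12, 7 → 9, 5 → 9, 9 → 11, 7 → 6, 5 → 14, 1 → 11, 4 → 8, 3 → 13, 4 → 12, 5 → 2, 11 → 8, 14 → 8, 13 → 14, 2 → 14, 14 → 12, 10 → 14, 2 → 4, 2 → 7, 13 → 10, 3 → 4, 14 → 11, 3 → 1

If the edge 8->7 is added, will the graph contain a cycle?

Yes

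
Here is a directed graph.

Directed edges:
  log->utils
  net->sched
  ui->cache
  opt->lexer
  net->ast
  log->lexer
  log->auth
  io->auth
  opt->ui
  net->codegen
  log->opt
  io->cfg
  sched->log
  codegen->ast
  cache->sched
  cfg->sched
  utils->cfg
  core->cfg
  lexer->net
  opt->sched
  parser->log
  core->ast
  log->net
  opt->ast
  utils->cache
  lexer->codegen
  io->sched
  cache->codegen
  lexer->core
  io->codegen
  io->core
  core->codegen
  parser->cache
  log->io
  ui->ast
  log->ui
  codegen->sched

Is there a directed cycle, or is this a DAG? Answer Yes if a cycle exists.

Yes

DFS with white/gray/black marking, starting from codegen:
codegen gray
  ast gray
  ast black
  sched gray
    log gray
      ui gray
        ui→ast: ast black — skip
        cache gray
          cache→codegen: codegen is gray → back edge
Back edge found, so a cycle exists: codegen → sched → log → ui → cache → codegen.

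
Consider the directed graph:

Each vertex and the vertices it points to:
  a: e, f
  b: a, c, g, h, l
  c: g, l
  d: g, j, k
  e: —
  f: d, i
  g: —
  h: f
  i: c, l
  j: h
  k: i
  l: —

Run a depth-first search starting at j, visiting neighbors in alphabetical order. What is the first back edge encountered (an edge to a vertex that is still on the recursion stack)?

d→j

DFS from j (visiting neighbors in alphabetical order); mark gray on enter, black on exit:
j gray
  h gray
    f gray
      d gray
        g gray
        g black
        d→j: j is gray → back edge
First back edge: d → j.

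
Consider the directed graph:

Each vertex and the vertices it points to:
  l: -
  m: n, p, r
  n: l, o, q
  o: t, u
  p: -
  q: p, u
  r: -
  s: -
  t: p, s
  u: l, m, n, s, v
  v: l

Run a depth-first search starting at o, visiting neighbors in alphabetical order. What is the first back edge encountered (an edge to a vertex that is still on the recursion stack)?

n->o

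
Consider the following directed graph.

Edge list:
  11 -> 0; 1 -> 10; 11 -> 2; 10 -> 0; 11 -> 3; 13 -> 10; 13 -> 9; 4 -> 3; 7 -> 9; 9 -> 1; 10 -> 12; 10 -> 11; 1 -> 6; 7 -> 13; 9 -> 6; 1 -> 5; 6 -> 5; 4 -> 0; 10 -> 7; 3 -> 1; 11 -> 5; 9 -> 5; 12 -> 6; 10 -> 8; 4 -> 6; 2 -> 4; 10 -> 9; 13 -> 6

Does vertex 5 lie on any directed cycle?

5 lies on a cycle iff there is a path from 5 back to itself.
Exploring from 5, it never reaches itself; equivalently, its strongly connected component is a singleton.

No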